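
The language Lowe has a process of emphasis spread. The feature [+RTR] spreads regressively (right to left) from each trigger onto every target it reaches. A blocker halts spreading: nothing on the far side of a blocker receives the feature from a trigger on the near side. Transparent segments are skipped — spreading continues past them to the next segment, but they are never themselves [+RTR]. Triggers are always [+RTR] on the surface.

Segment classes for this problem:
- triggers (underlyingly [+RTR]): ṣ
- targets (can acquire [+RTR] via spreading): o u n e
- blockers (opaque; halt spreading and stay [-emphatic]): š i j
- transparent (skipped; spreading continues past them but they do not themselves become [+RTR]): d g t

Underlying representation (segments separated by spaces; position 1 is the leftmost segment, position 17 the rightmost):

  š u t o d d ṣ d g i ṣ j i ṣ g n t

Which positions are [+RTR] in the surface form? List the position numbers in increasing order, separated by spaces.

From /ṣ/ at 7 leftward: 6 /d/ transparent; 5 /d/ transparent; 4 /o/ → [+RTR]; 3 /t/ transparent; 2 /u/ → [+RTR]; 1 /š/ blocks.
From /ṣ/ at 11 leftward: 10 /i/ blocks.
From /ṣ/ at 14 leftward: 13 /i/ blocks.
Target with no active source: position 16 stays [-emphatic].

2 4 7 11 14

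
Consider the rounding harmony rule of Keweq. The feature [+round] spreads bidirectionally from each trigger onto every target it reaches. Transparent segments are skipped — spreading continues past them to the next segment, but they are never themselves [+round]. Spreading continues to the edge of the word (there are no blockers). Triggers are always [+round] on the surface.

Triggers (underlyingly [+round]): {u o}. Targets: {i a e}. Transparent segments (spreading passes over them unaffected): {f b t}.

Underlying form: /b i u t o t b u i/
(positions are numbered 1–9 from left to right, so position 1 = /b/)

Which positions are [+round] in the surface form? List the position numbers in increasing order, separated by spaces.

2 3 5 8 9

From /u/ at 3 rightward: 4 /t/ transparent; 5 /o/ is itself a trigger — this domain ends here.
From /u/ at 3 leftward: 2 /i/ → [+round]; 1 /b/ transparent; word edge.
From /o/ at 5 rightward: 6 /t/ transparent; 7 /b/ transparent; 8 /u/ is itself a trigger — this domain ends here.
From /o/ at 5 leftward: 4 /t/ transparent; 3 /u/ is itself a trigger — this domain ends here.
From /u/ at 8 rightward: 9 /i/ → [+round]; word edge.
From /u/ at 8 leftward: 7 /b/ transparent; 6 /t/ transparent; 5 /o/ is itself a trigger — this domain ends here.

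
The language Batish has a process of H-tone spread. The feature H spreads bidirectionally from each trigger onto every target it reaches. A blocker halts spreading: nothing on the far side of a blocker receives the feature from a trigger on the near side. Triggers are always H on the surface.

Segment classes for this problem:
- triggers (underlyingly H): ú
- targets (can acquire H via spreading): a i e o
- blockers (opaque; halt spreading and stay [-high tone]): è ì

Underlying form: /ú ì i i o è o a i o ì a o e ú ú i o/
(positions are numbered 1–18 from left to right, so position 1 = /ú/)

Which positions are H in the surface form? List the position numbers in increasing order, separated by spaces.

From /ú/ at 1 rightward: 2 /ì/ blocks.
From /ú/ at 1 leftward: word edge.
From /ú/ at 15 rightward: 16 /ú/ is itself a trigger — this domain ends here.
From /ú/ at 15 leftward: 14 /e/ → H; 13 /o/ → H; 12 /a/ → H; 11 /ì/ blocks.
From /ú/ at 16 rightward: 17 /i/ → H; 18 /o/ → H; word edge.
From /ú/ at 16 leftward: 15 /ú/ is itself a trigger — this domain ends here.
Targets with no active source: positions 3 4 5 7 8 9 10 stay [-high tone].

1 12 13 14 15 16 17 18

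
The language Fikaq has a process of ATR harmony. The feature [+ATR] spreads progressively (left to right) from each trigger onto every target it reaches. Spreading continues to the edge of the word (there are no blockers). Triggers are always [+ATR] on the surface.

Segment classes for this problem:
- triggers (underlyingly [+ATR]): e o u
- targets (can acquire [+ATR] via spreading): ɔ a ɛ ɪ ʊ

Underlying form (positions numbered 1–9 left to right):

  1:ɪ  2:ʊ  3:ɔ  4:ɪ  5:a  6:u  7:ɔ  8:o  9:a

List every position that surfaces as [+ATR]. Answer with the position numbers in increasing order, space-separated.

6 7 8 9

From /u/ at 6 rightward: 7 /ɔ/ → [+ATR]; 8 /o/ is itself a trigger — this domain ends here.
From /o/ at 8 rightward: 9 /a/ → [+ATR]; word edge.
Targets with no active source: positions 1 2 3 4 5 stay [-ATR].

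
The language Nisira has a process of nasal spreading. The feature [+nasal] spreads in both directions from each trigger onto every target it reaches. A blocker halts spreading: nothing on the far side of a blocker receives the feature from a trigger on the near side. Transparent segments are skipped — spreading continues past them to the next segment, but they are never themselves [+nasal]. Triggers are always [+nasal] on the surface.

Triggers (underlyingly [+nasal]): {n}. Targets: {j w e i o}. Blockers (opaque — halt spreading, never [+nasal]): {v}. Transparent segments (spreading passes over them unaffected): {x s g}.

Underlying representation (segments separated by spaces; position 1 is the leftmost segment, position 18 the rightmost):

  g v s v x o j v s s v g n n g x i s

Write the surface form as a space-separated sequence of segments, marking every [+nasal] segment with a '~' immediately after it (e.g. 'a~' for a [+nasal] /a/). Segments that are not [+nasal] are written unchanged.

From /n/ at 13 rightward: 14 /n/ is itself a trigger — this domain ends here.
From /n/ at 13 leftward: 12 /g/ transparent; 11 /v/ blocks.
From /n/ at 14 rightward: 15 /g/ transparent; 16 /x/ transparent; 17 /i/ → [+nasal]; 18 /s/ transparent; word edge.
From /n/ at 14 leftward: 13 /n/ is itself a trigger — this domain ends here.
Targets with no active source: positions 6 7 stay [-nasal].
[+nasal] positions on the surface: 13 14 17.

g v s v x o j v s s v g n~ n~ g x i~ s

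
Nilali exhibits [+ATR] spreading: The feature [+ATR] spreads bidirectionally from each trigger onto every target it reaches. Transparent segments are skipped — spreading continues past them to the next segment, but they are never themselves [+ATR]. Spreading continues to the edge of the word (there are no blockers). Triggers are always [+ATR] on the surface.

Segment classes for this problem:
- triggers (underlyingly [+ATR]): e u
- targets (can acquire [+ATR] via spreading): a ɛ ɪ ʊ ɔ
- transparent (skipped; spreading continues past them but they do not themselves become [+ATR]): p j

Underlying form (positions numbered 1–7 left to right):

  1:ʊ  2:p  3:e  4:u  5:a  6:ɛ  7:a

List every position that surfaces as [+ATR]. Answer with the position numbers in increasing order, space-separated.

From /e/ at 3 rightward: 4 /u/ is itself a trigger — this domain ends here.
From /e/ at 3 leftward: 2 /p/ transparent; 1 /ʊ/ → [+ATR]; word edge.
From /u/ at 4 rightward: 5 /a/ → [+ATR]; 6 /ɛ/ → [+ATR]; 7 /a/ → [+ATR]; word edge.
From /u/ at 4 leftward: 3 /e/ is itself a trigger — this domain ends here.

1 3 4 5 6 7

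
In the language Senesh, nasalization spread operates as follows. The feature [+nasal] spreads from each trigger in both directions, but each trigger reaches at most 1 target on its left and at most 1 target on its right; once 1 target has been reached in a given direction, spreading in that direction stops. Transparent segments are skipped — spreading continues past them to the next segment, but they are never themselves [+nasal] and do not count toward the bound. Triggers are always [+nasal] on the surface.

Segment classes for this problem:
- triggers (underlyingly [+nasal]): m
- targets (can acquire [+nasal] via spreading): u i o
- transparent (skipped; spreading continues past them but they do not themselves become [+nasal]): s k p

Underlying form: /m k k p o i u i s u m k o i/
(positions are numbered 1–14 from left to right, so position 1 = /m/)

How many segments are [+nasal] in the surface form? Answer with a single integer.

5

From /m/ at 1 rightward: 2 /k/ transparent; 3 /k/ transparent; 4 /p/ transparent; 5 /o/ → [+nasal]; bound reached.
From /m/ at 1 leftward: word edge.
From /m/ at 11 rightward: 12 /k/ transparent; 13 /o/ → [+nasal]; bound reached.
From /m/ at 11 leftward: 10 /u/ → [+nasal]; bound reached.
Targets with no active source: positions 6 7 8 14 stay [-nasal].
[+nasal] positions on the surface: 1 5 10 11 13.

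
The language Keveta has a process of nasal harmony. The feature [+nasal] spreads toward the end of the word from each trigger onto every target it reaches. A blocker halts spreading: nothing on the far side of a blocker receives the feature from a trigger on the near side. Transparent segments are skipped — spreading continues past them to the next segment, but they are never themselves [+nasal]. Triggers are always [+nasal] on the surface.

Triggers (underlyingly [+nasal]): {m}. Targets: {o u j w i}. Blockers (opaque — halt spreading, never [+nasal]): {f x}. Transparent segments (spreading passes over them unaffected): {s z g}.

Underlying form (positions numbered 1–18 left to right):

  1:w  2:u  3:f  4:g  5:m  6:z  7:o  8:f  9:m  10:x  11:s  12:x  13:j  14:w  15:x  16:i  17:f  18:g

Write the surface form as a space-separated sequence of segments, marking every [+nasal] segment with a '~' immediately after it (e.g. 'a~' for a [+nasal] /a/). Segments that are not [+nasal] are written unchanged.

From /m/ at 5 rightward: 6 /z/ transparent; 7 /o/ → [+nasal]; 8 /f/ blocks.
From /m/ at 9 rightward: 10 /x/ blocks.
Targets with no active source: positions 1 2 13 14 16 stay [-nasal].
[+nasal] positions on the surface: 5 7 9.

w u f g m~ z o~ f m~ x s x j w x i f g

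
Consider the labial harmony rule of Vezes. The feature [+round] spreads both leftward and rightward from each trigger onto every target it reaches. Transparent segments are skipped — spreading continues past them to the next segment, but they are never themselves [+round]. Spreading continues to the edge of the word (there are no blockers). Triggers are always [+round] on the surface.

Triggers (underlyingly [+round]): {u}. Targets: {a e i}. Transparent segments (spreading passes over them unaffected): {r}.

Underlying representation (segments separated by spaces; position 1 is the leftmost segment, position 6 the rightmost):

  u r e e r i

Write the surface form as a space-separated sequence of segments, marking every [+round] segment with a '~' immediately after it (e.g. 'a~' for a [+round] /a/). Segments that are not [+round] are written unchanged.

u~ r e~ e~ r i~

From /u/ at 1 rightward: 2 /r/ transparent; 3 /e/ → [+round]; 4 /e/ → [+round]; 5 /r/ transparent; 6 /i/ → [+round]; word edge.
From /u/ at 1 leftward: word edge.
[+round] positions on the surface: 1 3 4 6.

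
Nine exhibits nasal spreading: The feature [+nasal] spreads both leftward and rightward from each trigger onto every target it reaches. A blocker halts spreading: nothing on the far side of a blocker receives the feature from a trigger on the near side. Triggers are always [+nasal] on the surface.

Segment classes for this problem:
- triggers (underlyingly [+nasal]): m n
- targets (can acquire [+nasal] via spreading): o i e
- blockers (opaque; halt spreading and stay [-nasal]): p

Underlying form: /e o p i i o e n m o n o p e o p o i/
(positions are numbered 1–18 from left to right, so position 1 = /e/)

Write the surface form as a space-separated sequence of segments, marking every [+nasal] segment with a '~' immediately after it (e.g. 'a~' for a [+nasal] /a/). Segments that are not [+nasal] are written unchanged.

e o p i~ i~ o~ e~ n~ m~ o~ n~ o~ p e o p o i

From /n/ at 8 rightward: 9 /m/ is itself a trigger — this domain ends here.
From /n/ at 8 leftward: 7 /e/ → [+nasal]; 6 /o/ → [+nasal]; 5 /i/ → [+nasal]; 4 /i/ → [+nasal]; 3 /p/ blocks.
From /m/ at 9 rightward: 10 /o/ → [+nasal]; 11 /n/ is itself a trigger — this domain ends here.
From /m/ at 9 leftward: 8 /n/ is itself a trigger — this domain ends here.
From /n/ at 11 rightward: 12 /o/ → [+nasal]; 13 /p/ blocks.
From /n/ at 11 leftward: 10 /o/ → [+nasal]; 9 /m/ is itself a trigger — this domain ends here.
Targets with no active source: positions 1 2 14 15 17 18 stay [-nasal].
[+nasal] positions on the surface: 4 5 6 7 8 9 10 11 12.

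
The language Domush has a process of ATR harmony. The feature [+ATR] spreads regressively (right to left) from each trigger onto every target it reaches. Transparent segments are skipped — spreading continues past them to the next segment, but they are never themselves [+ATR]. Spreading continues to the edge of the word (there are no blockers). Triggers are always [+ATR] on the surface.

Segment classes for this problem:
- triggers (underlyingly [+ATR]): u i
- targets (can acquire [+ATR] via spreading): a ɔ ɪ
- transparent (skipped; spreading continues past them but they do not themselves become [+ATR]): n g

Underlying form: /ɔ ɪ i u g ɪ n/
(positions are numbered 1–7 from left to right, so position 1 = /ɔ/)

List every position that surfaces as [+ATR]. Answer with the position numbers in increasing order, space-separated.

From /i/ at 3 leftward: 2 /ɪ/ → [+ATR]; 1 /ɔ/ → [+ATR]; word edge.
From /u/ at 4 leftward: 3 /i/ is itself a trigger — this domain ends here.
Target with no active source: position 6 stays [-ATR].

1 2 3 4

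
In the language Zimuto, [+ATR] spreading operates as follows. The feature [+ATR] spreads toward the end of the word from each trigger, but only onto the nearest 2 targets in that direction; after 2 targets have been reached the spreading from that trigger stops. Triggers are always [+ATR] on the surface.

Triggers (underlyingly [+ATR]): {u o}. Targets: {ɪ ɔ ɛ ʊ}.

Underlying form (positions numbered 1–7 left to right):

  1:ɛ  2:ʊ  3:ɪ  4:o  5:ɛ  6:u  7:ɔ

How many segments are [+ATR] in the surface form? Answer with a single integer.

From /o/ at 4 rightward: 5 /ɛ/ → [+ATR]; 6 /u/ is itself a trigger — this domain ends here.
From /u/ at 6 rightward: 7 /ɔ/ → [+ATR]; word edge.
Targets with no active source: positions 1 2 3 stay [-ATR].
[+ATR] positions on the surface: 4 5 6 7.

4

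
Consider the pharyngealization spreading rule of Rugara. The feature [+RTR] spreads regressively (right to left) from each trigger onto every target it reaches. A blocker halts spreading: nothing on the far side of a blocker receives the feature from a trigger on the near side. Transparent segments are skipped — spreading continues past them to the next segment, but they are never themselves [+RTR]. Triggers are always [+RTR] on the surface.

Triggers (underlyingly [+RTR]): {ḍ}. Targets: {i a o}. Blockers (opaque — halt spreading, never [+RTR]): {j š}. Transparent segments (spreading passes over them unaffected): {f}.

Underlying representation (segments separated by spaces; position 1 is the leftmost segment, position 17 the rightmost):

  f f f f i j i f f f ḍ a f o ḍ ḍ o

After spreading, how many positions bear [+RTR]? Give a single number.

6

From /ḍ/ at 11 leftward: 10 /f/ transparent; 9 /f/ transparent; 8 /f/ transparent; 7 /i/ → [+RTR]; 6 /j/ blocks.
From /ḍ/ at 15 leftward: 14 /o/ → [+RTR]; 13 /f/ transparent; 12 /a/ → [+RTR]; 11 /ḍ/ is itself a trigger — this domain ends here.
From /ḍ/ at 16 leftward: 15 /ḍ/ is itself a trigger — this domain ends here.
Targets with no active source: positions 5 17 stay [-emphatic].
[+RTR] positions on the surface: 7 11 12 14 15 16.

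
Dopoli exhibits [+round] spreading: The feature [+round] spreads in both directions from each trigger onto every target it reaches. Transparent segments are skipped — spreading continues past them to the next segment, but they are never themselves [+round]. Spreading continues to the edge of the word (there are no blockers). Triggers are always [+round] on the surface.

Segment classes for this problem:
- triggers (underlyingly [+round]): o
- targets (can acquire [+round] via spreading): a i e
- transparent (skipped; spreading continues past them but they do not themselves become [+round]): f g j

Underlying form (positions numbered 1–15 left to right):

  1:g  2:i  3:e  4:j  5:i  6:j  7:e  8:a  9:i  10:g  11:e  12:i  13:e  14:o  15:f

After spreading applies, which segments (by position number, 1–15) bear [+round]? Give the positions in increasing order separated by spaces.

From /o/ at 14 rightward: 15 /f/ transparent; word edge.
From /o/ at 14 leftward: 13 /e/ → [+round]; 12 /i/ → [+round]; 11 /e/ → [+round]; 10 /g/ transparent; 9 /i/ → [+round]; 8 /a/ → [+round]; 7 /e/ → [+round]; 6 /j/ transparent; 5 /i/ → [+round]; 4 /j/ transparent; 3 /e/ → [+round]; 2 /i/ → [+round]; 1 /g/ transparent; word edge.

2 3 5 7 8 9 11 12 13 14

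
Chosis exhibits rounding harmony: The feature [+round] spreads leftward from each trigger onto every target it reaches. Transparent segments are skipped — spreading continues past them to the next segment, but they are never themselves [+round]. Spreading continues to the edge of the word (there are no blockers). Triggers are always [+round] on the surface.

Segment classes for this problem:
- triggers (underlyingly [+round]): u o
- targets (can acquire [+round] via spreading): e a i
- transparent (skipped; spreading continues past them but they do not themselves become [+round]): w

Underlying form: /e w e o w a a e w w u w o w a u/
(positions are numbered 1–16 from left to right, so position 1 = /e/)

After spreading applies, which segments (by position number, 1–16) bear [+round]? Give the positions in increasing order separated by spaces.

1 3 4 6 7 8 11 13 15 16

From /o/ at 4 leftward: 3 /e/ → [+round]; 2 /w/ transparent; 1 /e/ → [+round]; word edge.
From /u/ at 11 leftward: 10 /w/ transparent; 9 /w/ transparent; 8 /e/ → [+round]; 7 /a/ → [+round]; 6 /a/ → [+round]; 5 /w/ transparent; 4 /o/ is itself a trigger — this domain ends here.
From /o/ at 13 leftward: 12 /w/ transparent; 11 /u/ is itself a trigger — this domain ends here.
From /u/ at 16 leftward: 15 /a/ → [+round]; 14 /w/ transparent; 13 /o/ is itself a trigger — this domain ends here.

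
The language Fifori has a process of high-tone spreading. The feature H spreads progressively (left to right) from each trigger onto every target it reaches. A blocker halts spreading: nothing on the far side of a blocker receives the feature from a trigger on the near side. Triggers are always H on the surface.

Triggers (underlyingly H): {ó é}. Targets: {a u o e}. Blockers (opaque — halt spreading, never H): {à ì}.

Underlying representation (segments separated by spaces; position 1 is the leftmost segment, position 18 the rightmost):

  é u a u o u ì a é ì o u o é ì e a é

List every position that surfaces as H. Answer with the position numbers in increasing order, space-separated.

1 2 3 4 5 6 9 14 18

From /é/ at 1 rightward: 2 /u/ → H; 3 /a/ → H; 4 /u/ → H; 5 /o/ → H; 6 /u/ → H; 7 /ì/ blocks.
From /é/ at 9 rightward: 10 /ì/ blocks.
From /é/ at 14 rightward: 15 /ì/ blocks.
From /é/ at 18 rightward: word edge.
Targets with no active source: positions 8 11 12 13 16 17 stay [-high tone].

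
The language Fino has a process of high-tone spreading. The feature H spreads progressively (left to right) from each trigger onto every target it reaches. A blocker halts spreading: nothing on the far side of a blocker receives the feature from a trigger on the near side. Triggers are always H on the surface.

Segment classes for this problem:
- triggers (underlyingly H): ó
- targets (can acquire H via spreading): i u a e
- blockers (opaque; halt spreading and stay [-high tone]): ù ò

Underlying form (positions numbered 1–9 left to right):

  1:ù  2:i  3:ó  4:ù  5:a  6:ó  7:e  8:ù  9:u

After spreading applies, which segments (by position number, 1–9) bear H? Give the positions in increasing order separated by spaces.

3 6 7

From /ó/ at 3 rightward: 4 /ù/ blocks.
From /ó/ at 6 rightward: 7 /e/ → H; 8 /ù/ blocks.
Targets with no active source: positions 2 5 9 stay [-high tone].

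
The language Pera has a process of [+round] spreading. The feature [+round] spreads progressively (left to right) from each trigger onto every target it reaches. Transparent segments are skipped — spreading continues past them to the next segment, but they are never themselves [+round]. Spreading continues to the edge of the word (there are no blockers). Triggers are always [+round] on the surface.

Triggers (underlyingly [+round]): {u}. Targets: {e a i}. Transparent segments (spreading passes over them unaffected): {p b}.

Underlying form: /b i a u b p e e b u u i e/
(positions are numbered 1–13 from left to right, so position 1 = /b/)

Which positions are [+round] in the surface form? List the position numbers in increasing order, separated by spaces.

From /u/ at 4 rightward: 5 /b/ transparent; 6 /p/ transparent; 7 /e/ → [+round]; 8 /e/ → [+round]; 9 /b/ transparent; 10 /u/ is itself a trigger — this domain ends here.
From /u/ at 10 rightward: 11 /u/ is itself a trigger — this domain ends here.
From /u/ at 11 rightward: 12 /i/ → [+round]; 13 /e/ → [+round]; word edge.
Targets with no active source: positions 2 3 stay [-round].

4 7 8 10 11 12 13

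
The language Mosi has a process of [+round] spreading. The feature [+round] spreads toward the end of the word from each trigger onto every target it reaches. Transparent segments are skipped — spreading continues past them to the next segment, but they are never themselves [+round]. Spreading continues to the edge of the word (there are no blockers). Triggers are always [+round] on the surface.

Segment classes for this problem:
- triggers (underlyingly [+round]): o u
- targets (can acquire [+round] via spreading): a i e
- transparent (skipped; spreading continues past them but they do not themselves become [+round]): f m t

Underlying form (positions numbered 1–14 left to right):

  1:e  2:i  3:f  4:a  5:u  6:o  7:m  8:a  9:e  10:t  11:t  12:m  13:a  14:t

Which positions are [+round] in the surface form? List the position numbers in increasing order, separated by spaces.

From /u/ at 5 rightward: 6 /o/ is itself a trigger — this domain ends here.
From /o/ at 6 rightward: 7 /m/ transparent; 8 /a/ → [+round]; 9 /e/ → [+round]; 10 /t/ transparent; 11 /t/ transparent; 12 /m/ transparent; 13 /a/ → [+round]; 14 /t/ transparent; word edge.
Targets with no active source: positions 1 2 4 stay [-round].

5 6 8 9 13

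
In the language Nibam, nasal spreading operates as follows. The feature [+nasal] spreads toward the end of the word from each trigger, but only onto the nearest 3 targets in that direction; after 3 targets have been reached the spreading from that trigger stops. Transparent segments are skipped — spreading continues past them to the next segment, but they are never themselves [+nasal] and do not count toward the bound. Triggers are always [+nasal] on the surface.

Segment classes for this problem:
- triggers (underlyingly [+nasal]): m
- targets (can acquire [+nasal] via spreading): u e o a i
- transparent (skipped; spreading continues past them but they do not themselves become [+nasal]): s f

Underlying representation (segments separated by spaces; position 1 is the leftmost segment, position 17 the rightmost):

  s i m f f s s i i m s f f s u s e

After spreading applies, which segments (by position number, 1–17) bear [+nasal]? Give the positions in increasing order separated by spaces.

3 8 9 10 15 17

From /m/ at 3 rightward: 4 /f/ transparent; 5 /f/ transparent; 6 /s/ transparent; 7 /s/ transparent; 8 /i/ → [+nasal]; 9 /i/ → [+nasal]; 10 /m/ is itself a trigger — this domain ends here.
From /m/ at 10 rightward: 11 /s/ transparent; 12 /f/ transparent; 13 /f/ transparent; 14 /s/ transparent; 15 /u/ → [+nasal]; 16 /s/ transparent; 17 /e/ → [+nasal]; word edge.
Target with no active source: position 2 stays [-nasal].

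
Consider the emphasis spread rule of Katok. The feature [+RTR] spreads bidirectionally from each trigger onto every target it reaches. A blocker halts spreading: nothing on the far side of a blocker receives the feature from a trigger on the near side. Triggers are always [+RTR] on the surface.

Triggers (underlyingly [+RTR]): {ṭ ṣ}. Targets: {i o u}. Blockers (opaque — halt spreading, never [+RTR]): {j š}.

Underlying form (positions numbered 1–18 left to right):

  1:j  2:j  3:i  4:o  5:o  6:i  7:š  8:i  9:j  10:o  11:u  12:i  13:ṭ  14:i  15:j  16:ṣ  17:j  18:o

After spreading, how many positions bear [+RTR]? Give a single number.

From /ṭ/ at 13 rightward: 14 /i/ → [+RTR]; 15 /j/ blocks.
From /ṭ/ at 13 leftward: 12 /i/ → [+RTR]; 11 /u/ → [+RTR]; 10 /o/ → [+RTR]; 9 /j/ blocks.
From /ṣ/ at 16 rightward: 17 /j/ blocks.
From /ṣ/ at 16 leftward: 15 /j/ blocks.
Targets with no active source: positions 3 4 5 6 8 18 stay [-emphatic].
[+RTR] positions on the surface: 10 11 12 13 14 16.

6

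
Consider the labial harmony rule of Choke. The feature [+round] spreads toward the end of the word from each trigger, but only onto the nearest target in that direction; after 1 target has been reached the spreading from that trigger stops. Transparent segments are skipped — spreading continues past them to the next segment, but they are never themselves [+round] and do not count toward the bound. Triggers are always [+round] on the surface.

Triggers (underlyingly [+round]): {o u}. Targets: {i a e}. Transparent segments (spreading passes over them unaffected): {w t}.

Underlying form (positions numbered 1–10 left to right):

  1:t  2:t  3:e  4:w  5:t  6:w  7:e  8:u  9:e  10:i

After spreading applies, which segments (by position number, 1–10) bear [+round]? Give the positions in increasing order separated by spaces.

8 9

From /u/ at 8 rightward: 9 /e/ → [+round]; bound reached.
Targets with no active source: positions 3 7 10 stay [-round].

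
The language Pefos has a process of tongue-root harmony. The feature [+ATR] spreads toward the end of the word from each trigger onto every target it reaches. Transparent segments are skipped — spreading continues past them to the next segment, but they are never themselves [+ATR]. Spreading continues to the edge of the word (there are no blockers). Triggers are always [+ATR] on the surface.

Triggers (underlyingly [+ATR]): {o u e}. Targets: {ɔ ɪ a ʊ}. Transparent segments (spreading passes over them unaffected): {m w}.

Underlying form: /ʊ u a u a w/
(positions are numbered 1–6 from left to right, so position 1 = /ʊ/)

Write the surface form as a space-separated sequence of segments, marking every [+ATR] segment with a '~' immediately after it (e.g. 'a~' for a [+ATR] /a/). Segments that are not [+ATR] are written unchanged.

ʊ u~ a~ u~ a~ w

From /u/ at 2 rightward: 3 /a/ → [+ATR]; 4 /u/ is itself a trigger — this domain ends here.
From /u/ at 4 rightward: 5 /a/ → [+ATR]; 6 /w/ transparent; word edge.
Target with no active source: position 1 stays [-ATR].
[+ATR] positions on the surface: 2 3 4 5.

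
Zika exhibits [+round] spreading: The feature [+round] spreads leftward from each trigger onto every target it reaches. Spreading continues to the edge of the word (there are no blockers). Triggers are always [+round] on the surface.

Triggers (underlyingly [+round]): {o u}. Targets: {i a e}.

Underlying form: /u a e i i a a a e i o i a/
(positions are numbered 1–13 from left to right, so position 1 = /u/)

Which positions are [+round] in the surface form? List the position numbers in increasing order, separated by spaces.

1 2 3 4 5 6 7 8 9 10 11

From /u/ at 1 leftward: word edge.
From /o/ at 11 leftward: 10 /i/ → [+round]; 9 /e/ → [+round]; 8 /a/ → [+round]; 7 /a/ → [+round]; 6 /a/ → [+round]; 5 /i/ → [+round]; 4 /i/ → [+round]; 3 /e/ → [+round]; 2 /a/ → [+round]; 1 /u/ is itself a trigger — this domain ends here.
Targets with no active source: positions 12 13 stay [-round].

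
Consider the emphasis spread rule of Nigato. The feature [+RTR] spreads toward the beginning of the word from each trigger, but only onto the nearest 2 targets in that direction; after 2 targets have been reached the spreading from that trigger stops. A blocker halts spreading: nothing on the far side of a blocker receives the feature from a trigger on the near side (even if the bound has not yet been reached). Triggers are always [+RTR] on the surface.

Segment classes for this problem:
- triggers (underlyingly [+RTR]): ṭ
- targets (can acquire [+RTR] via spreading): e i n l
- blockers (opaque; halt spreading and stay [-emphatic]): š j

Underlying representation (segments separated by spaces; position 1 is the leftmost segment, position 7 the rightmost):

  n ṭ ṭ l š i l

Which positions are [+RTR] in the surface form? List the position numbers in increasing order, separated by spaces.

1 2 3

From /ṭ/ at 2 leftward: 1 /n/ → [+RTR]; word edge.
From /ṭ/ at 3 leftward: 2 /ṭ/ is itself a trigger — this domain ends here.
Targets with no active source: positions 4 6 7 stay [-emphatic].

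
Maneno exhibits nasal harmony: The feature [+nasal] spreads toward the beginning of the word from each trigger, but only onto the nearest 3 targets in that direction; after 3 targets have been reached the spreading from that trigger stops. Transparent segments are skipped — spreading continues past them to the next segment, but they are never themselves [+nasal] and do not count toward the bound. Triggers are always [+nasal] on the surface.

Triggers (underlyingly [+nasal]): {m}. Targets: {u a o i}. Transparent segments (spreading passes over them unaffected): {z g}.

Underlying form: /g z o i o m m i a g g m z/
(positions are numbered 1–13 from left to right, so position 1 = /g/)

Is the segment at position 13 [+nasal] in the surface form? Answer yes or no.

From /m/ at 6 leftward: 5 /o/ → [+nasal]; 4 /i/ → [+nasal]; 3 /o/ → [+nasal]; bound reached.
From /m/ at 7 leftward: 6 /m/ is itself a trigger — this domain ends here.
From /m/ at 12 leftward: 11 /g/ transparent; 10 /g/ transparent; 9 /a/ → [+nasal]; 8 /i/ → [+nasal]; 7 /m/ is itself a trigger — this domain ends here.
[+nasal] positions on the surface: 3 4 5 6 7 8 9 12.

no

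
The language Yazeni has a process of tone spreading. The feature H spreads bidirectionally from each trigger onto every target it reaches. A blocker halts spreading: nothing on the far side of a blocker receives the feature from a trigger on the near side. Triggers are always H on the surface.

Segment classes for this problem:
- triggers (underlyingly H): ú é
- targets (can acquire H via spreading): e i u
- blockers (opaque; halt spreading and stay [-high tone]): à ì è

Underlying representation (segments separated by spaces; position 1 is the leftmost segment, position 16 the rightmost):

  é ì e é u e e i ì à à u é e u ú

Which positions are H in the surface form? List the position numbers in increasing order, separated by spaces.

1 3 4 5 6 7 8 12 13 14 15 16

From /é/ at 1 rightward: 2 /ì/ blocks.
From /é/ at 1 leftward: word edge.
From /é/ at 4 rightward: 5 /u/ → H; 6 /e/ → H; 7 /e/ → H; 8 /i/ → H; 9 /ì/ blocks.
From /é/ at 4 leftward: 3 /e/ → H; 2 /ì/ blocks.
From /é/ at 13 rightward: 14 /e/ → H; 15 /u/ → H; 16 /ú/ is itself a trigger — this domain ends here.
From /é/ at 13 leftward: 12 /u/ → H; 11 /à/ blocks.
From /ú/ at 16 rightward: word edge.
From /ú/ at 16 leftward: 15 /u/ → H; 14 /e/ → H; 13 /é/ is itself a trigger — this domain ends here.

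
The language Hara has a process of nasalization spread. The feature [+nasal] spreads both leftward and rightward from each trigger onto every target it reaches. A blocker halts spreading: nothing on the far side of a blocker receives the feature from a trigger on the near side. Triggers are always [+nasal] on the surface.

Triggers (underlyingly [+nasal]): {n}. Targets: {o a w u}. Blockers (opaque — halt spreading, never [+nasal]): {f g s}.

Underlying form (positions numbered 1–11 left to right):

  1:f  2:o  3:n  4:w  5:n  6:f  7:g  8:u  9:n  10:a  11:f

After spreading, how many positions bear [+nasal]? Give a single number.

7

From /n/ at 3 rightward: 4 /w/ → [+nasal]; 5 /n/ is itself a trigger — this domain ends here.
From /n/ at 3 leftward: 2 /o/ → [+nasal]; 1 /f/ blocks.
From /n/ at 5 rightward: 6 /f/ blocks.
From /n/ at 5 leftward: 4 /w/ → [+nasal]; 3 /n/ is itself a trigger — this domain ends here.
From /n/ at 9 rightward: 10 /a/ → [+nasal]; 11 /f/ blocks.
From /n/ at 9 leftward: 8 /u/ → [+nasal]; 7 /g/ blocks.
[+nasal] positions on the surface: 2 3 4 5 8 9 10.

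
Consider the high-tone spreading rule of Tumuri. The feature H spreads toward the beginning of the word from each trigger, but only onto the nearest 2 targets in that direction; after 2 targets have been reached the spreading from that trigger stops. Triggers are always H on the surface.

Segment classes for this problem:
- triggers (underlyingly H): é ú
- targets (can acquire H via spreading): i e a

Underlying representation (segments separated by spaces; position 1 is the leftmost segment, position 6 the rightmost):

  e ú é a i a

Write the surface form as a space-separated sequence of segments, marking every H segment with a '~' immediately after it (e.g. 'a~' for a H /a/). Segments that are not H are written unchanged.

From /ú/ at 2 leftward: 1 /e/ → H; word edge.
From /é/ at 3 leftward: 2 /ú/ is itself a trigger — this domain ends here.
Targets with no active source: positions 4 5 6 stay [-high tone].
H positions on the surface: 1 2 3.

e~ ú~ é~ a i a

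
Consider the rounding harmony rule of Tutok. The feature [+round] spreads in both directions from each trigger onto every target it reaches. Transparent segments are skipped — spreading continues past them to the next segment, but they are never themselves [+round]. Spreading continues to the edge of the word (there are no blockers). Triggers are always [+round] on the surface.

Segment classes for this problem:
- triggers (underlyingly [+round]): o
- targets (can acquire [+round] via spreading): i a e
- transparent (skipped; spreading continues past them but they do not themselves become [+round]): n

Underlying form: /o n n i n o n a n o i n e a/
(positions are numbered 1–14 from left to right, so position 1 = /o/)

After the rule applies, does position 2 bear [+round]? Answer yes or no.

no

From /o/ at 1 rightward: 2 /n/ transparent; 3 /n/ transparent; 4 /i/ → [+round]; 5 /n/ transparent; 6 /o/ is itself a trigger — this domain ends here.
From /o/ at 1 leftward: word edge.
From /o/ at 6 rightward: 7 /n/ transparent; 8 /a/ → [+round]; 9 /n/ transparent; 10 /o/ is itself a trigger — this domain ends here.
From /o/ at 6 leftward: 5 /n/ transparent; 4 /i/ → [+round]; 3 /n/ transparent; 2 /n/ transparent; 1 /o/ is itself a trigger — this domain ends here.
From /o/ at 10 rightward: 11 /i/ → [+round]; 12 /n/ transparent; 13 /e/ → [+round]; 14 /a/ → [+round]; word edge.
From /o/ at 10 leftward: 9 /n/ transparent; 8 /a/ → [+round]; 7 /n/ transparent; 6 /o/ is itself a trigger — this domain ends here.
[+round] positions on the surface: 1 4 6 8 10 11 13 14.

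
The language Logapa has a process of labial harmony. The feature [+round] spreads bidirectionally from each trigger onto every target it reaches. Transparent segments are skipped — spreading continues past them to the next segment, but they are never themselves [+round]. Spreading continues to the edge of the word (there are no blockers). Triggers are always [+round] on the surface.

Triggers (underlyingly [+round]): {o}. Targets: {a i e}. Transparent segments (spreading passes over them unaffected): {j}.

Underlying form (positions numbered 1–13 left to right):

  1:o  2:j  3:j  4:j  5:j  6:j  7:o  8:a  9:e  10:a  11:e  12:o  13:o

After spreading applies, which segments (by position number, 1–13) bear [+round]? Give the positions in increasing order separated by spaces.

1 7 8 9 10 11 12 13

From /o/ at 1 rightward: 2 /j/ transparent; 3 /j/ transparent; 4 /j/ transparent; 5 /j/ transparent; 6 /j/ transparent; 7 /o/ is itself a trigger — this domain ends here.
From /o/ at 1 leftward: word edge.
From /o/ at 7 rightward: 8 /a/ → [+round]; 9 /e/ → [+round]; 10 /a/ → [+round]; 11 /e/ → [+round]; 12 /o/ is itself a trigger — this domain ends here.
From /o/ at 7 leftward: 6 /j/ transparent; 5 /j/ transparent; 4 /j/ transparent; 3 /j/ transparent; 2 /j/ transparent; 1 /o/ is itself a trigger — this domain ends here.
From /o/ at 12 rightward: 13 /o/ is itself a trigger — this domain ends here.
From /o/ at 12 leftward: 11 /e/ → [+round]; 10 /a/ → [+round]; 9 /e/ → [+round]; 8 /a/ → [+round]; 7 /o/ is itself a trigger — this domain ends here.
From /o/ at 13 rightward: word edge.
From /o/ at 13 leftward: 12 /o/ is itself a trigger — this domain ends here.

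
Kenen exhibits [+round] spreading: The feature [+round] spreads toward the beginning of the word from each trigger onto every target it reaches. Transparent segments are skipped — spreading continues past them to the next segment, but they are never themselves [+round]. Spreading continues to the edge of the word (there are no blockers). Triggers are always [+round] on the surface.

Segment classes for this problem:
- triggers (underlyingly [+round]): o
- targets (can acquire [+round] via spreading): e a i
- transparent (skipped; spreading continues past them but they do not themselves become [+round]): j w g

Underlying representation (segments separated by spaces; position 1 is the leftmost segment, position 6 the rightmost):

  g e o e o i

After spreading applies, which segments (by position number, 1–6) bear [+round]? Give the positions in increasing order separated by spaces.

2 3 4 5

From /o/ at 3 leftward: 2 /e/ → [+round]; 1 /g/ transparent; word edge.
From /o/ at 5 leftward: 4 /e/ → [+round]; 3 /o/ is itself a trigger — this domain ends here.
Target with no active source: position 6 stays [-round].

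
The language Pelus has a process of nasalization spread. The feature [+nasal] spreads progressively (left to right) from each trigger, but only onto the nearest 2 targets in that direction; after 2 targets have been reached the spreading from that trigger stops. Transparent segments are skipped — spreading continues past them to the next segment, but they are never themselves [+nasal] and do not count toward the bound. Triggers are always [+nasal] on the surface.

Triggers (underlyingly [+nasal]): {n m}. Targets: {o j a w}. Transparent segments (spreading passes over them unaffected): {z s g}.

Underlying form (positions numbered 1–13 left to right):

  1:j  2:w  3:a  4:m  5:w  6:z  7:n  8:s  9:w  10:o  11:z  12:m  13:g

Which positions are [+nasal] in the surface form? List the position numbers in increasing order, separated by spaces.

From /m/ at 4 rightward: 5 /w/ → [+nasal]; 6 /z/ transparent; 7 /n/ is itself a trigger — this domain ends here.
From /n/ at 7 rightward: 8 /s/ transparent; 9 /w/ → [+nasal]; 10 /o/ → [+nasal]; bound reached.
From /m/ at 12 rightward: 13 /g/ transparent; word edge.
Targets with no active source: positions 1 2 3 stay [-nasal].

4 5 7 9 10 12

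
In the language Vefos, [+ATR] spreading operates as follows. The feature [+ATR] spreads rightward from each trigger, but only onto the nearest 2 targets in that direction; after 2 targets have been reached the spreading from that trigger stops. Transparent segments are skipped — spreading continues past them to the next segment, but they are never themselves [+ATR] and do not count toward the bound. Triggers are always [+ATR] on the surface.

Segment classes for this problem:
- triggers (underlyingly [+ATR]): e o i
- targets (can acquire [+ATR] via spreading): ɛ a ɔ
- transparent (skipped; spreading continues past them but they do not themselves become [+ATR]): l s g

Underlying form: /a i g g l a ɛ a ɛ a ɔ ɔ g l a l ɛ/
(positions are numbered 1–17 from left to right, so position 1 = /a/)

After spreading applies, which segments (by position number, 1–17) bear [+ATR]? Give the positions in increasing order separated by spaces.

From /i/ at 2 rightward: 3 /g/ transparent; 4 /g/ transparent; 5 /l/ transparent; 6 /a/ → [+ATR]; 7 /ɛ/ → [+ATR]; bound reached.
Targets with no active source: positions 1 8 9 10 11 12 15 17 stay [-ATR].

2 6 7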